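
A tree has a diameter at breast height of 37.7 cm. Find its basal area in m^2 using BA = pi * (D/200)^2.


D/200 = 37.7/200 = 0.1885 m
(D/200)^2 = 0.1885^2 = 0.03553225
BA = 3.141593 * 0.03553225 = 0.111628 ≈ 0.1116 m^2

0.1116 m^2


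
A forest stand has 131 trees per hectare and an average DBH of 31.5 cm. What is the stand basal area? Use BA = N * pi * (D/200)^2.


(D/200)^2 = (31.5/200)^2 = 0.1575^2 = 0.02480625
Individual BA = 3.141593 * 0.02480625 = 0.0779311 m^2
Stand BA = 131 * 0.0779311 = 10.2090 ≈ 10.21 m^2/ha

10.21 m^2/ha


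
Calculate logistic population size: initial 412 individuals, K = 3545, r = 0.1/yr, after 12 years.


(K - N0)/N0 = (3545 - 412)/412 = 3133/412 = 7.60437
r*t = 0.1 * 12 = 1.2; exp(-1.2) = 0.301194
7.60437 * 0.301194 = 2.29039
1 + 2.29039 = 3.29039
N = 3545 / 3.29039 = 1077.38 ≈ 1077

1077


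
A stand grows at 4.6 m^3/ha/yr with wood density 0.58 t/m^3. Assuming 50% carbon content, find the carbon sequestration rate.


C = 4.6 * 0.58 * 0.5 = 1.334 ≈ 1.33 t C/ha/yr

1.33 t C/ha/yr


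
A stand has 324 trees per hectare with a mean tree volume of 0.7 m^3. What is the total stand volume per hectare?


V_stand = 324 * 0.7 = 226.8 m^3/ha

226.8 m^3/ha


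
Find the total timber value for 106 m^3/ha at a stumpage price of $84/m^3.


Value = 106 * 84 = $8904/ha

$8904/ha


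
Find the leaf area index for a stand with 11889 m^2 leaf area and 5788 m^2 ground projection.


LAI = 11889 / 5788 = 2.0541 ≈ 2.05

2.05


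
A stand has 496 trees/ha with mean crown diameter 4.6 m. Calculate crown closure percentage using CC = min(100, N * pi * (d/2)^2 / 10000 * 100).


(d/2)^2 = (4.6/2)^2 = 2.3^2 = 5.29
Crown area = 3.141593 * 5.29 = 16.6190 m^2
N * area / 10000 * 100 = 496 * 16.6190 / 10000 * 100 = 82.4302
CC = min(100, 82.4302) = 82.4302 ≈ 82.4%

82.4%


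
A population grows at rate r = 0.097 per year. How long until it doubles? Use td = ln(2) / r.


td = ln(2) / 0.097 = 0.693147 / 0.097 = 7.14585 ≈ 7.1 years

7.1 years


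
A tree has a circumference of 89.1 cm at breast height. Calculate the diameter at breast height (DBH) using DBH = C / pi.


DBH = C / pi = 89.1 / 3.141593 = 28.3614 ≈ 28.36 cm

28.36 cm


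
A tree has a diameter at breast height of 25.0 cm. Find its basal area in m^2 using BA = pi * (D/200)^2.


D/200 = 25.0/200 = 0.125 m
(D/200)^2 = 0.125^2 = 0.015625
BA = 3.141593 * 0.015625 = 0.0490874 ≈ 0.0491 m^2

0.0491 m^2


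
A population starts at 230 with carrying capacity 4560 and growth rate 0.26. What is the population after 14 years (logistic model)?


(K - N0)/N0 = (4560 - 230)/230 = 4330/230 = 18.8261
r*t = 0.26 * 14 = 3.64; exp(-3.64) = 0.0262523
18.8261 * 0.0262523 = 0.494228
1 + 0.494228 = 1.49423
N = 4560 / 1.49423 = 3051.74 ≈ 3052

3052


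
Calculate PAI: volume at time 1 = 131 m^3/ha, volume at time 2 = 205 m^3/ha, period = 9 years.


PAI = (V2 - V1) / period = (205 - 131) / 9 = 74 / 9 = 8.2222 ≈ 8.22 m^3/ha/yr

8.22 m^3/ha/yr


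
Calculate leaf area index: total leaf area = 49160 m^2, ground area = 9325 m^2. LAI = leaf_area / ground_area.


LAI = 49160 / 9325 = 5.2718 ≈ 5.27

5.27


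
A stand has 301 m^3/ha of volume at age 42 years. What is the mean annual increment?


MAI = 301 / 42 = 7.1667 ≈ 7.17 m^3/ha/yr

7.17 m^3/ha/yr


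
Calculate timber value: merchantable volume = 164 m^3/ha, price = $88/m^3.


Value = 164 * 88 = $14432/ha

$14432/ha


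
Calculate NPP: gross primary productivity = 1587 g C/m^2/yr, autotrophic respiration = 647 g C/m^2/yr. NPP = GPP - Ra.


NPP = GPP - Ra = 1587 - 647 = 940 g C/m^2/yr

940 g C/m^2/yr


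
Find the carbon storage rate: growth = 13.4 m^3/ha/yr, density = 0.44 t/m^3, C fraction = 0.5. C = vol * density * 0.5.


C = 13.4 * 0.44 * 0.5 = 2.948 ≈ 2.95 t C/ha/yr

2.95 t C/ha/yr


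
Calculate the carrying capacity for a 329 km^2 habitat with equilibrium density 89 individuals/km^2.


K = 89 * 329 = 29281 individuals

29281 individuals


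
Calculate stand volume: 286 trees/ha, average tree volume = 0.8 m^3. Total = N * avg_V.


V_stand = 286 * 0.8 = 228.8 m^3/ha

228.8 m^3/ha


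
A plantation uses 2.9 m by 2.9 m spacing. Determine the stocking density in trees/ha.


N = 10000 / 2.9^2 = 10000 / 8.41 = 1189.06 ≈ 1189 trees/ha

1189 trees/ha


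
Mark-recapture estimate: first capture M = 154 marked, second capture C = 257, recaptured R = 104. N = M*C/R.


N = M * C / R = 154 * 257 / 104 = 39578 / 104 = 380.56 ≈ 381

381 individuals


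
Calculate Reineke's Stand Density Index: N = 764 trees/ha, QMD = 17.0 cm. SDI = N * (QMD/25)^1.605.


QMD/25 = 17.0/25 = 0.68
(0.68)^1.605 = exp(1.605 * ln(0.68)) = exp(1.605 * (-0.385662)) = exp(-0.618988) = 0.538489
SDI = 764 * 0.538489 = 411.406 ≈ 411

411


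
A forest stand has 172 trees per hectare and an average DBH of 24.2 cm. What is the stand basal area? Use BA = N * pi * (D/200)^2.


(D/200)^2 = (24.2/200)^2 = 0.121^2 = 0.014641
Individual BA = 3.141593 * 0.014641 = 0.0459961 m^2
Stand BA = 172 * 0.0459961 = 7.91133 ≈ 7.91 m^2/ha

7.91 m^2/ha


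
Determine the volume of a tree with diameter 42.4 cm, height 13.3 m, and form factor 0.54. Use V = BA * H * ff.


(D/200)^2 = (42.4/200)^2 = 0.212^2 = 0.044944
BA = 3.141593 * 0.044944 = 0.141196 m^2
V = 0.141196 * 13.3 * 0.54 = 1.01407 ≈ 1.014 m^3

1.014 m^3


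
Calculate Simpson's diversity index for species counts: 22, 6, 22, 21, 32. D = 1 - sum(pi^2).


Total N = 22 + 6 + 22 + 21 + 32 = 103
Per-species terms:
  p = 22/103 = 0.213592; p^2 = 0.213592^2 = 0.045622
  p = 6/103 = 0.058252; p^2 = 0.058252^2 = 0.003393
  p = 22/103 = 0.213592; p^2 = 0.213592^2 = 0.045622
  p = 21/103 = 0.203883; p^2 = 0.203883^2 = 0.041568
  p = 32/103 = 0.310680; p^2 = 0.310680^2 = 0.096522
sum(p^2) = 0.045622 + 0.003393 + 0.045622 + 0.041568 + 0.096522 = 0.232727
D = 1 - 0.232727 = 0.767273 ≈ 0.7673

0.7673


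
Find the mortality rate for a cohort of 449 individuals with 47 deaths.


Mortality rate = 47 / 449 = 0.104677 ≈ 0.1047

0.1047


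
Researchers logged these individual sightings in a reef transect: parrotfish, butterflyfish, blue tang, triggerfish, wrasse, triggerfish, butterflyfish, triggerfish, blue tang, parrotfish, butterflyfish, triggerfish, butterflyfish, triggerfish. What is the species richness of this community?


Total individuals logged = 14
Distinct species (count of individuals): parrotfish (2), butterflyfish (4), blue tang (2), triggerfish (5), wrasse (1)
Species richness = number of distinct species = 5

5


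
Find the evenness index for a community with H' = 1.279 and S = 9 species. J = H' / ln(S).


ln(9) = 2.19722
J = H' / ln(S) = 1.279 / 2.19722 = 0.582099 ≈ 0.5821

0.5821


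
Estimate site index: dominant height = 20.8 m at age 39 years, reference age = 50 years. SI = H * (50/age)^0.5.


50/39 = 1.28205
(1.28205)^0.5 = 1.13228
SI = 20.8 * 1.13228 = 23.5514 ≈ 23.6 m

23.6 m


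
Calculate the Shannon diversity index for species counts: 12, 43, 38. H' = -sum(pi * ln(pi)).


Total N = 12 + 43 + 38 = 93
Per-species terms:
  p = 12/93 = 0.129032; ln(p) = -2.047695; p*ln(p) = 0.129032 * (-2.047695) = -0.264218
  p = 43/93 = 0.462366; ln(p) = -0.771398; p*ln(p) = 0.462366 * (-0.771398) = -0.356668
  p = 38/93 = 0.408602; ln(p) = -0.895014; p*ln(p) = 0.408602 * (-0.895014) = -0.365705
sum(p*ln(p)) = (-0.264218) + (-0.356668) + (-0.365705) = -0.986591
H' = -(-0.986591) = 0.986591 ≈ 0.9866

0.9866


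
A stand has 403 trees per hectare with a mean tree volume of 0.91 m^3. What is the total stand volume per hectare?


V_stand = 403 * 0.91 = 366.73 ≈ 366.7 m^3/ha

366.7 m^3/ha


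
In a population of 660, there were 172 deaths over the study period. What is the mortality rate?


Mortality rate = 172 / 660 = 0.260606 ≈ 0.2606

0.2606


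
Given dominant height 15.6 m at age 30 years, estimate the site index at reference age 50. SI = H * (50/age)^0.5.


50/30 = 1.66667
(1.66667)^0.5 = 1.29100
SI = 15.6 * 1.29100 = 20.1396 ≈ 20.1 m

20.1 m


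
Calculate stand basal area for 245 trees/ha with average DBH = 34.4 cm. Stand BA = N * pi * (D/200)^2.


(D/200)^2 = (34.4/200)^2 = 0.172^2 = 0.029584
Individual BA = 3.141593 * 0.029584 = 0.0929409 m^2
Stand BA = 245 * 0.0929409 = 22.7705 ≈ 22.77 m^2/ha

22.77 m^2/ha


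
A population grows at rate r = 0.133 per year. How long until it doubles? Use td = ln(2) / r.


td = ln(2) / 0.133 = 0.693147 / 0.133 = 5.21163 ≈ 5.2 years

5.2 years


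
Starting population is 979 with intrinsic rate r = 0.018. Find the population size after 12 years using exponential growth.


r*t = 0.018 * 12 = 0.216
exp(0.216) = 1.24110
N = 979 * 1.24110 = 1215.04 ≈ 1215

1215


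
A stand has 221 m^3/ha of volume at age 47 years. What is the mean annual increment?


MAI = 221 / 47 = 4.7021 ≈ 4.70 m^3/ha/yr

4.70 m^3/ha/yr


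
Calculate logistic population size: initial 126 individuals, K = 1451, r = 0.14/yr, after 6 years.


(K - N0)/N0 = (1451 - 126)/126 = 1325/126 = 10.5159
r*t = 0.14 * 6 = 0.84; exp(-0.84) = 0.431711
10.5159 * 0.431711 = 4.53983
1 + 4.53983 = 5.53983
N = 1451 / 5.53983 = 261.921 ≈ 262

262


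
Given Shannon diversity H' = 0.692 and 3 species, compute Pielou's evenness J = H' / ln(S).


ln(3) = 1.09861
J = H' / ln(S) = 0.692 / 1.09861 = 0.629887 ≈ 0.6299

0.6299


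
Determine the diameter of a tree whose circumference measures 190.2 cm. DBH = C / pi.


DBH = C / pi = 190.2 / 3.141593 = 60.5425 ≈ 60.54 cm

60.54 cm


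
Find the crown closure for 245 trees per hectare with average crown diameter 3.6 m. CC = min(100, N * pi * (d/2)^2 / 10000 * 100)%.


(d/2)^2 = (3.6/2)^2 = 1.8^2 = 3.24
Crown area = 3.141593 * 3.24 = 10.1788 m^2
N * area / 10000 * 100 = 245 * 10.1788 / 10000 * 100 = 24.9381
CC = min(100, 24.9381) = 24.9381 ≈ 24.9%

24.9%


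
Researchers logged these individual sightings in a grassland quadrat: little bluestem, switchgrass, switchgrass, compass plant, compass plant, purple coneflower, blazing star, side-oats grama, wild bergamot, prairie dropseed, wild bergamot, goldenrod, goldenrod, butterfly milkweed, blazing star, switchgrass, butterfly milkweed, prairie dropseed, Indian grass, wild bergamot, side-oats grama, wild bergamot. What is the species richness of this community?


Total individuals logged = 22
Distinct species (count of individuals): little bluestem (1), switchgrass (3), compass plant (2), purple coneflower (1), blazing star (2), side-oats grama (2), wild bergamot (4), prairie dropseed (2), goldenrod (2), butterfly milkweed (2), Indian grass (1)
Species richness = number of distinct species = 11

11


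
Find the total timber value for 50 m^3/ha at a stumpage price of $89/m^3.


Value = 50 * 89 = $4450/ha

$4450/ha


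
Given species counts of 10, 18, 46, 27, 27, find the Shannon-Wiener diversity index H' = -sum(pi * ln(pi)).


Total N = 10 + 18 + 46 + 27 + 27 = 128
Per-species terms:
  p = 10/128 = 0.078125; ln(p) = -2.549445; p*ln(p) = 0.078125 * (-2.549445) = -0.199175
  p = 18/128 = 0.140625; ln(p) = -1.961659; p*ln(p) = 0.140625 * (-1.961659) = -0.275858
  p = 46/128 = 0.359375; ln(p) = -1.023389; p*ln(p) = 0.359375 * (-1.023389) = -0.367780
  p = 27/128 = 0.210938; ln(p) = -1.556191; p*ln(p) = 0.210938 * (-1.556191) = -0.328260
  p = 27/128 = 0.210938; ln(p) = -1.556191; p*ln(p) = 0.210938 * (-1.556191) = -0.328260
sum(p*ln(p)) = (-0.199175) + (-0.275858) + (-0.367780) + (-0.328260) + (-0.328260) = -1.499333
H' = -(-1.499333) = 1.499333 ≈ 1.4993

1.4993


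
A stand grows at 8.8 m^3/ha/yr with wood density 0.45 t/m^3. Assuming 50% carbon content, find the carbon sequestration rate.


C = 8.8 * 0.45 * 0.5 = 1.98 t C/ha/yr

1.98 t C/ha/yr


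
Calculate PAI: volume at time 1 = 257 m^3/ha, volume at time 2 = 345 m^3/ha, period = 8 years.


PAI = (V2 - V1) / period = (345 - 257) / 8 = 88 / 8 = 11.00 m^3/ha/yr

11.00 m^3/ha/yr


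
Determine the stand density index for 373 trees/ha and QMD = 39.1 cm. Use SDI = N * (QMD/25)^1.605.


QMD/25 = 39.1/25 = 1.564
(1.564)^1.605 = exp(1.605 * ln(1.564)) = exp(1.605 * 0.447247) = exp(0.717831) = 2.04998
SDI = 373 * 2.04998 = 764.643 ≈ 765

765


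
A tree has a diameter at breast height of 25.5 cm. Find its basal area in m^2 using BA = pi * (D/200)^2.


D/200 = 25.5/200 = 0.1275 m
(D/200)^2 = 0.1275^2 = 0.01625625
BA = 3.141593 * 0.01625625 = 0.0510705 ≈ 0.0511 m^2

0.0511 m^2


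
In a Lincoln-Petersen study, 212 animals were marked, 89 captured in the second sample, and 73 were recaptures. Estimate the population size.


N = M * C / R = 212 * 89 / 73 = 18868 / 73 = 258.47 ≈ 258

258 individuals


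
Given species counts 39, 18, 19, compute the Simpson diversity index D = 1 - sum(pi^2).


Total N = 39 + 18 + 19 = 76
Per-species terms:
  p = 39/76 = 0.513158; p^2 = 0.513158^2 = 0.263331
  p = 18/76 = 0.236842; p^2 = 0.236842^2 = 0.056094
  p = 19/76 = 0.250000; p^2 = 0.250000^2 = 0.062500
sum(p^2) = 0.263331 + 0.056094 + 0.062500 = 0.381925
D = 1 - 0.381925 = 0.618075 ≈ 0.6181

0.6181


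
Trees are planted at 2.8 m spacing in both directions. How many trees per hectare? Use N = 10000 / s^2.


N = 10000 / 2.8^2 = 10000 / 7.84 = 1275.51 ≈ 1276 trees/ha

1276 trees/ha


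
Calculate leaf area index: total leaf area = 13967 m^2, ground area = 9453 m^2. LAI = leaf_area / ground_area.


LAI = 13967 / 9453 = 1.4775 ≈ 1.48

1.48


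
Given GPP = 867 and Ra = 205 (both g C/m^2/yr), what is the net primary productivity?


NPP = GPP - Ra = 867 - 205 = 662 g C/m^2/yr

662 g C/m^2/yr


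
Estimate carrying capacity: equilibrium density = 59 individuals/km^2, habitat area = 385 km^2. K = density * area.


K = 59 * 385 = 22715 individuals

22715 individuals


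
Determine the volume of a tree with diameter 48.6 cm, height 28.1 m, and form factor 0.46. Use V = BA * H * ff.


(D/200)^2 = (48.6/200)^2 = 0.243^2 = 0.059049
BA = 3.141593 * 0.059049 = 0.185508 m^2
V = 0.185508 * 28.1 * 0.46 = 2.39788 ≈ 2.398 m^3

2.398 m^3


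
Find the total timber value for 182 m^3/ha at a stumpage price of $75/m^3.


Value = 182 * 75 = $13650/ha

$13650/ha


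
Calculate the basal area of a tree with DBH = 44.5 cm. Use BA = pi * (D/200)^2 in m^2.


D/200 = 44.5/200 = 0.2225 m
(D/200)^2 = 0.2225^2 = 0.04950625
BA = 3.141593 * 0.04950625 = 0.155528 ≈ 0.1555 m^2

0.1555 m^2


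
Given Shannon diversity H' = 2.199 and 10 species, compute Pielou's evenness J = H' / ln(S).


ln(10) = 2.30259
J = H' / ln(S) = 2.199 / 2.30259 = 0.955012 ≈ 0.9550

0.9550


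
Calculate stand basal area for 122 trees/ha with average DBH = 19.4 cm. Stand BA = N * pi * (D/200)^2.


(D/200)^2 = (19.4/200)^2 = 0.097^2 = 0.009409
Individual BA = 3.141593 * 0.009409 = 0.0295592 m^2
Stand BA = 122 * 0.0295592 = 3.60622 ≈ 3.61 m^2/ha

3.61 m^2/ha


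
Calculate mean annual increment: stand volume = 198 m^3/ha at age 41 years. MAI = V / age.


MAI = 198 / 41 = 4.8293 ≈ 4.83 m^3/ha/yr

4.83 m^3/ha/yr


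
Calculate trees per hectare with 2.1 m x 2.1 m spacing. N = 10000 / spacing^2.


N = 10000 / 2.1^2 = 10000 / 4.41 = 2267.57 ≈ 2268 trees/ha

2268 trees/ha


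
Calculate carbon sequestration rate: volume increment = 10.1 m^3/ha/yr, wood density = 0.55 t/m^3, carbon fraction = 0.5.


C = 10.1 * 0.55 * 0.5 = 2.7775 ≈ 2.78 t C/ha/yr

2.78 t C/ha/yr


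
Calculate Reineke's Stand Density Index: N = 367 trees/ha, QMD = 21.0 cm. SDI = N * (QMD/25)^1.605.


QMD/25 = 21.0/25 = 0.84
(0.84)^1.605 = exp(1.605 * ln(0.84)) = exp(1.605 * (-0.174353)) = exp(-0.279837) = 0.755907
SDI = 367 * 0.755907 = 277.418 ≈ 277

277


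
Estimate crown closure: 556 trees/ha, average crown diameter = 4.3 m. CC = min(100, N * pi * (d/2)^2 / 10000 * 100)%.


(d/2)^2 = (4.3/2)^2 = 2.15^2 = 4.6225
Crown area = 3.141593 * 4.6225 = 14.5220 m^2
N * area / 10000 * 100 = 556 * 14.5220 / 10000 * 100 = 80.7423
CC = min(100, 80.7423) = 80.7423 ≈ 80.7%

80.7%


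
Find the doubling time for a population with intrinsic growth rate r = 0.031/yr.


td = ln(2) / 0.031 = 0.693147 / 0.031 = 22.3596 ≈ 22.4 years

22.4 years


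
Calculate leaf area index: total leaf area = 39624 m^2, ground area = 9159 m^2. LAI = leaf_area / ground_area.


LAI = 39624 / 9159 = 4.3262 ≈ 4.33

4.33


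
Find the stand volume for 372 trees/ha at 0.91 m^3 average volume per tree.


V_stand = 372 * 0.91 = 338.52 ≈ 338.5 m^3/ha

338.5 m^3/ha


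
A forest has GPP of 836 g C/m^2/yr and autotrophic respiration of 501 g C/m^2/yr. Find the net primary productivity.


NPP = GPP - Ra = 836 - 501 = 335 g C/m^2/yr

335 g C/m^2/yr


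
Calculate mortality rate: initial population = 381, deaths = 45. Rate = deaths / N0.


Mortality rate = 45 / 381 = 0.118110 ≈ 0.1181

0.1181


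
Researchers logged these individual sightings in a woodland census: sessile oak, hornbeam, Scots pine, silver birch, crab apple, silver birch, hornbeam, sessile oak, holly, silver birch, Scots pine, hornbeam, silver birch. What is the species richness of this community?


Total individuals logged = 13
Distinct species (count of individuals): sessile oak (2), hornbeam (3), Scots pine (2), silver birch (4), crab apple (1), holly (1)
Species richness = number of distinct species = 6

6


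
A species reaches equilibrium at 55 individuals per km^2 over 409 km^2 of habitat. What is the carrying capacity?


K = 55 * 409 = 22495 individuals

22495 individuals


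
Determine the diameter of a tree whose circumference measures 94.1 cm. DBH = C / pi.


DBH = C / pi = 94.1 / 3.141593 = 29.9530 ≈ 29.95 cm

29.95 cm


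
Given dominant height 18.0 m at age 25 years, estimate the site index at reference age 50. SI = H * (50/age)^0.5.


50/25 = 2.00000
(2.00000)^0.5 = 1.41421
SI = 18.0 * 1.41421 = 25.4558 ≈ 25.5 m

25.5 m


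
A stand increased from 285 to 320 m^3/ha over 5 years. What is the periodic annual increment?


PAI = (V2 - V1) / period = (320 - 285) / 5 = 35 / 5 = 7.00 m^3/ha/yr

7.00 m^3/ha/yr


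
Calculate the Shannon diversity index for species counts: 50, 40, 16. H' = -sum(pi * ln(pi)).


Total N = 50 + 40 + 16 = 106
Per-species terms:
  p = 50/106 = 0.471698; ln(p) = -0.751416; p*ln(p) = 0.471698 * (-0.751416) = -0.354441
  p = 40/106 = 0.377358; ln(p) = -0.974561; p*ln(p) = 0.377358 * (-0.974561) = -0.367758
  p = 16/106 = 0.150943; ln(p) = -1.890853; p*ln(p) = 0.150943 * (-1.890853) = -0.285411
sum(p*ln(p)) = (-0.354441) + (-0.367758) + (-0.285411) = -1.007610
H' = -(-1.007610) = 1.007610 ≈ 1.0076

1.0076


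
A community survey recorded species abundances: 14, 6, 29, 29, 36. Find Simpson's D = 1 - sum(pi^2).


Total N = 14 + 6 + 29 + 29 + 36 = 114
Per-species terms:
  p = 14/114 = 0.122807; p^2 = 0.122807^2 = 0.015082
  p = 6/114 = 0.052632; p^2 = 0.052632^2 = 0.002770
  p = 29/114 = 0.254386; p^2 = 0.254386^2 = 0.064712
  p = 29/114 = 0.254386; p^2 = 0.254386^2 = 0.064712
  p = 36/114 = 0.315789; p^2 = 0.315789^2 = 0.099723
sum(p^2) = 0.015082 + 0.002770 + 0.064712 + 0.064712 + 0.099723 = 0.246999
D = 1 - 0.246999 = 0.753001 ≈ 0.7530

0.7530


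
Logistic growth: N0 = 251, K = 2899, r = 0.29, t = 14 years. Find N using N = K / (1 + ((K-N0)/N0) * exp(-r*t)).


(K - N0)/N0 = (2899 - 251)/251 = 2648/251 = 10.5498
r*t = 0.29 * 14 = 4.06; exp(-4.06) = 0.0172490
10.5498 * 0.0172490 = 0.181974
1 + 0.181974 = 1.18197
N = 2899 / 1.18197 = 2452.68 ≈ 2453

2453


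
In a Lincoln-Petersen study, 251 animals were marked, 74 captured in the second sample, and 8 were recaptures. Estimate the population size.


N = M * C / R = 251 * 74 / 8 = 18574 / 8 = 2321.75 ≈ 2322

2322 individuals


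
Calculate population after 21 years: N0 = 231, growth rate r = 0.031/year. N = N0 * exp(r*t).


r*t = 0.031 * 21 = 0.651
exp(0.651) = 1.91746
N = 231 * 1.91746 = 442.933 ≈ 443

443


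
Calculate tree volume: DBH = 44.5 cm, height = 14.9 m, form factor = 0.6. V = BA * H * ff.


(D/200)^2 = (44.5/200)^2 = 0.2225^2 = 0.04950625
BA = 3.141593 * 0.04950625 = 0.155528 m^2
V = 0.155528 * 14.9 * 0.6 = 1.39042 ≈ 1.390 m^3

1.390 m^3


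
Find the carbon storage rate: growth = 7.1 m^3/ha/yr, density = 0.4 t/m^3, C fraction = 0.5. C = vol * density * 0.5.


C = 7.1 * 0.4 * 0.5 = 1.42 t C/ha/yr

1.42 t C/ha/yr


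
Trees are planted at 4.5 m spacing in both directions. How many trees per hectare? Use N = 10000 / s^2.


N = 10000 / 4.5^2 = 10000 / 20.25 = 493.827 ≈ 494 trees/ha

494 trees/ha


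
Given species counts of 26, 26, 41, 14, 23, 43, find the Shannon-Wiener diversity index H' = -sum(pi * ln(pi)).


Total N = 26 + 26 + 41 + 14 + 23 + 43 = 173
Per-species terms:
  p = 26/173 = 0.150289; ln(p) = -1.895195; p*ln(p) = 0.150289 * (-1.895195) = -0.284827
  p = 26/173 = 0.150289; ln(p) = -1.895195; p*ln(p) = 0.150289 * (-1.895195) = -0.284827
  p = 41/173 = 0.236994; ln(p) = -1.439720; p*ln(p) = 0.236994 * (-1.439720) = -0.341205
  p = 14/173 = 0.080925; ln(p) = -2.514232; p*ln(p) = 0.080925 * (-2.514232) = -0.203464
  p = 23/173 = 0.132948; ln(p) = -2.017797; p*ln(p) = 0.132948 * (-2.017797) = -0.268262
  p = 43/173 = 0.248555; ln(p) = -1.392091; p*ln(p) = 0.248555 * (-1.392091) = -0.346011
sum(p*ln(p)) = (-0.284827) + (-0.284827) + (-0.341205) + (-0.203464) + (-0.268262) + (-0.346011) = -1.728596
H' = -(-1.728596) = 1.728596 ≈ 1.7286

1.7286


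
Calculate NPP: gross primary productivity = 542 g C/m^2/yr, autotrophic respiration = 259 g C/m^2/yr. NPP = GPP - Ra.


NPP = GPP - Ra = 542 - 259 = 283 g C/m^2/yr

283 g C/m^2/yr


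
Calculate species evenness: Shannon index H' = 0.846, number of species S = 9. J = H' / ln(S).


ln(9) = 2.19722
J = H' / ln(S) = 0.846 / 2.19722 = 0.385032 ≈ 0.3850

0.3850


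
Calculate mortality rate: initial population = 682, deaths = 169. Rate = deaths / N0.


Mortality rate = 169 / 682 = 0.247801 ≈ 0.2478

0.2478


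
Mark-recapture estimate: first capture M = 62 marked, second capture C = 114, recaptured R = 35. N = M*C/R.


N = M * C / R = 62 * 114 / 35 = 7068 / 35 = 201.94 ≈ 202

202 individuals


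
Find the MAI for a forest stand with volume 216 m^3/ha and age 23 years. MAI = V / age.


MAI = 216 / 23 = 9.3913 ≈ 9.39 m^3/ha/yr

9.39 m^3/ha/yr


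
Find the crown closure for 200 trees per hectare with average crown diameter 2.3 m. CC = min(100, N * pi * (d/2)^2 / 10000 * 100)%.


(d/2)^2 = (2.3/2)^2 = 1.15^2 = 1.3225
Crown area = 3.141593 * 1.3225 = 4.15476 m^2
N * area / 10000 * 100 = 200 * 4.15476 / 10000 * 100 = 8.30952
CC = min(100, 8.30952) = 8.30952 ≈ 8.3%

8.3%


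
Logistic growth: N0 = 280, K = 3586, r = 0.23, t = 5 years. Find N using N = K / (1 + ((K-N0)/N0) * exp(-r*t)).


(K - N0)/N0 = (3586 - 280)/280 = 3306/280 = 11.8071
r*t = 0.23 * 5 = 1.15; exp(-1.15) = 0.316637
11.8071 * 0.316637 = 3.73856
1 + 3.73856 = 4.73856
N = 3586 / 4.73856 = 756.770 ≈ 757

757


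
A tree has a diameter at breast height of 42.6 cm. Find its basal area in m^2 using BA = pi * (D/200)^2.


D/200 = 42.6/200 = 0.213 m
(D/200)^2 = 0.213^2 = 0.045369
BA = 3.141593 * 0.045369 = 0.142531 ≈ 0.1425 m^2

0.1425 m^2


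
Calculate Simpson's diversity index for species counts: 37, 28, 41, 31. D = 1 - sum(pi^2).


Total N = 37 + 28 + 41 + 31 = 137
Per-species terms:
  p = 37/137 = 0.270073; p^2 = 0.270073^2 = 0.072939
  p = 28/137 = 0.204380; p^2 = 0.204380^2 = 0.041771
  p = 41/137 = 0.299270; p^2 = 0.299270^2 = 0.089563
  p = 31/137 = 0.226277; p^2 = 0.226277^2 = 0.051201
sum(p^2) = 0.072939 + 0.041771 + 0.089563 + 0.051201 = 0.255474
D = 1 - 0.255474 = 0.744526 ≈ 0.7445

0.7445


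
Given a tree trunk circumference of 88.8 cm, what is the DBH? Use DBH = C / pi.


DBH = C / pi = 88.8 / 3.141593 = 28.2659 ≈ 28.27 cm

28.27 cm


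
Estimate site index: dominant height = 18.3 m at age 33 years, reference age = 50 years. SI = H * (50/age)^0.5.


50/33 = 1.51515
(1.51515)^0.5 = 1.23091
SI = 18.3 * 1.23091 = 22.5257 ≈ 22.5 m

22.5 m


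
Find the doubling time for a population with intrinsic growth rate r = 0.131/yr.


td = ln(2) / 0.131 = 0.693147 / 0.131 = 5.29120 ≈ 5.3 years

5.3 years


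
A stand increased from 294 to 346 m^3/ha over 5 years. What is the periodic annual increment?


PAI = (V2 - V1) / period = (346 - 294) / 5 = 52 / 5 = 10.40 m^3/ha/yr

10.40 m^3/ha/yr


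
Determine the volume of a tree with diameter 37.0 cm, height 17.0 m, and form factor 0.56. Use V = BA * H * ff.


(D/200)^2 = (37.0/200)^2 = 0.185^2 = 0.034225
BA = 3.141593 * 0.034225 = 0.107521 m^2
V = 0.107521 * 17.0 * 0.56 = 1.02360 ≈ 1.024 m^3

1.024 m^3


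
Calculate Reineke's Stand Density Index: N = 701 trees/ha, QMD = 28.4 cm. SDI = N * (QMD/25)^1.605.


QMD/25 = 28.4/25 = 1.136
(1.136)^1.605 = exp(1.605 * ln(1.136)) = exp(1.605 * 0.127513) = exp(0.204658) = 1.22711
SDI = 701 * 1.22711 = 860.204 ≈ 860

860


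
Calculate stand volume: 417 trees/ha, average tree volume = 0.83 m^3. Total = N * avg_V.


V_stand = 417 * 0.83 = 346.11 ≈ 346.1 m^3/ha

346.1 m^3/ha


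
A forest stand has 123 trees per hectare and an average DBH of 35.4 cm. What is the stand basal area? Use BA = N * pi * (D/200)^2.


(D/200)^2 = (35.4/200)^2 = 0.177^2 = 0.031329
Individual BA = 3.141593 * 0.031329 = 0.0984230 m^2
Stand BA = 123 * 0.0984230 = 12.1060 ≈ 12.11 m^2/ha

12.11 m^2/ha


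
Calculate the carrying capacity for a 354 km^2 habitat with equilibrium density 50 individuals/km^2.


K = 50 * 354 = 17700 individuals

17700 individuals


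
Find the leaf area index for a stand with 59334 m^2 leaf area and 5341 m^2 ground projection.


LAI = 59334 / 5341 = 11.1092 ≈ 11.11

11.11


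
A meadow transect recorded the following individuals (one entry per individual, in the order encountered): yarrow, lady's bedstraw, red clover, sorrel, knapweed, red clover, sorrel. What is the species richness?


Total individuals logged = 7
Distinct species (count of individuals): yarrow (1), lady's bedstraw (1), red clover (2), sorrel (2), knapweed (1)
Species richness = number of distinct species = 5

5


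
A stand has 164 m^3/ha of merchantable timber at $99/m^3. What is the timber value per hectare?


Value = 164 * 99 = $16236/ha

$16236/ha


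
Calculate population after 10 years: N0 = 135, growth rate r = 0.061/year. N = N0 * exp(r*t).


r*t = 0.061 * 10 = 0.61
exp(0.61) = 1.84043
N = 135 * 1.84043 = 248.458 ≈ 248

248


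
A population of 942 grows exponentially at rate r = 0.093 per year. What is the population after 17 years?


r*t = 0.093 * 17 = 1.581
exp(1.581) = 4.85981
N = 942 * 4.85981 = 4577.94 ≈ 4578

4578


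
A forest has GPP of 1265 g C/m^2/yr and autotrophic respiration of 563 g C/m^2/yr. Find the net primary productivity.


NPP = GPP - Ra = 1265 - 563 = 702 g C/m^2/yr

702 g C/m^2/yr


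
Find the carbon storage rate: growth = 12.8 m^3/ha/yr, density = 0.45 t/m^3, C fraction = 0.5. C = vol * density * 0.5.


C = 12.8 * 0.45 * 0.5 = 2.88 t C/ha/yr

2.88 t C/ha/yr


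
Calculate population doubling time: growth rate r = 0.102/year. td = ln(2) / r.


td = ln(2) / 0.102 = 0.693147 / 0.102 = 6.79556 ≈ 6.8 years

6.8 years


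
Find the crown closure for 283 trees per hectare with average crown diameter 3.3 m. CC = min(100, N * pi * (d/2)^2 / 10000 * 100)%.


(d/2)^2 = (3.3/2)^2 = 1.65^2 = 2.7225
Crown area = 3.141593 * 2.7225 = 8.55299 m^2
N * area / 10000 * 100 = 283 * 8.55299 / 10000 * 100 = 24.2050
CC = min(100, 24.2050) = 24.2050 ≈ 24.2%

24.2%


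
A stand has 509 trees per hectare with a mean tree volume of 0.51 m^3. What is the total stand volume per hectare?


V_stand = 509 * 0.51 = 259.59 ≈ 259.6 m^3/ha

259.6 m^3/ha


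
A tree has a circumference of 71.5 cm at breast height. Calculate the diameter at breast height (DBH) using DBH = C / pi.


DBH = C / pi = 71.5 / 3.141593 = 22.7592 ≈ 22.76 cm

22.76 cm


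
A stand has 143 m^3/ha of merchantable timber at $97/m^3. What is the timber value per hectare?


Value = 143 * 97 = $13871/ha

$13871/ha


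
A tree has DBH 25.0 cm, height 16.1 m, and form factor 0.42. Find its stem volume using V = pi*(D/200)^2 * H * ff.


(D/200)^2 = (25.0/200)^2 = 0.125^2 = 0.015625
BA = 3.141593 * 0.015625 = 0.0490874 m^2
V = 0.0490874 * 16.1 * 0.42 = 0.331929 ≈ 0.332 m^3

0.332 m^3


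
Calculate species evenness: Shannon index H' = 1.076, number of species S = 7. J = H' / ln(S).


ln(7) = 1.94591
J = H' / ln(S) = 1.076 / 1.94591 = 0.552955 ≈ 0.5530

0.5530


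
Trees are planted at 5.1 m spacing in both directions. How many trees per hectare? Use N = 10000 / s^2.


N = 10000 / 5.1^2 = 10000 / 26.01 = 384.468 ≈ 384 trees/ha

384 trees/ha


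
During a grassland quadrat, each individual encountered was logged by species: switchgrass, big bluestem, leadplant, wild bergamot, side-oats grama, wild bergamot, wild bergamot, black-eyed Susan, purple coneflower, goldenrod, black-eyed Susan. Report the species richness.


Total individuals logged = 11
Distinct species (count of individuals): switchgrass (1), big bluestem (1), leadplant (1), wild bergamot (3), side-oats grama (1), black-eyed Susan (2), purple coneflower (1), goldenrod (1)
Species richness = number of distinct species = 8

8


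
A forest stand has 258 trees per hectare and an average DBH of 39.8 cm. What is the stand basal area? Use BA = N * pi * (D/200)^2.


(D/200)^2 = (39.8/200)^2 = 0.199^2 = 0.039601
Individual BA = 3.141593 * 0.039601 = 0.124410 m^2
Stand BA = 258 * 0.124410 = 32.0978 ≈ 32.10 m^2/ha

32.10 m^2/ha


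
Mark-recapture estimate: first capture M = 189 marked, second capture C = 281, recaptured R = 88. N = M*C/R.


N = M * C / R = 189 * 281 / 88 = 53109 / 88 = 603.51 ≈ 604

604 individuals


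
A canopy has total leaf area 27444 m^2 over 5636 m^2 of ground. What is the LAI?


LAI = 27444 / 5636 = 4.8694 ≈ 4.87

4.87


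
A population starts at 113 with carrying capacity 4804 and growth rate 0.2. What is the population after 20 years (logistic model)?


(K - N0)/N0 = (4804 - 113)/113 = 4691/113 = 41.5133
r*t = 0.2 * 20 = 4; exp(-4) = 0.0183156
41.5133 * 0.0183156 = 0.760341
1 + 0.760341 = 1.76034
N = 4804 / 1.76034 = 2729.02 ≈ 2729

2729


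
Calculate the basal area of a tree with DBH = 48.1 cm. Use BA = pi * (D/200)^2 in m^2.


D/200 = 48.1/200 = 0.2405 m
(D/200)^2 = 0.2405^2 = 0.05784025
BA = 3.141593 * 0.05784025 = 0.181711 ≈ 0.1817 m^2

0.1817 m^2


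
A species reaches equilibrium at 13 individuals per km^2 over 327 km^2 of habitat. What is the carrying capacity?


K = 13 * 327 = 4251 individuals

4251 individuals


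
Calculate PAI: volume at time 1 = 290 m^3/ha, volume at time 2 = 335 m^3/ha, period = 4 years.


PAI = (V2 - V1) / period = (335 - 290) / 4 = 45 / 4 = 11.25 m^3/ha/yr

11.25 m^3/ha/yr


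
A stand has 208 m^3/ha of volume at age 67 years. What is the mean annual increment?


MAI = 208 / 67 = 3.1045 ≈ 3.10 m^3/ha/yr

3.10 m^3/ha/yr


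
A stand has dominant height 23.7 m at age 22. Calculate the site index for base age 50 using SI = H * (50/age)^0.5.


50/22 = 2.27273
(2.27273)^0.5 = 1.50756
SI = 23.7 * 1.50756 = 35.7292 ≈ 35.7 m

35.7 m


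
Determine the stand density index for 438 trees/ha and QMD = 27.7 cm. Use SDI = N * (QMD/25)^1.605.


QMD/25 = 27.7/25 = 1.108
(1.108)^1.605 = exp(1.605 * ln(1.108)) = exp(1.605 * 0.102557) = exp(0.164604) = 1.17893
SDI = 438 * 1.17893 = 516.371 ≈ 516

516


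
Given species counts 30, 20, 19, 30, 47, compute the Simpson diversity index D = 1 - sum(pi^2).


Total N = 30 + 20 + 19 + 30 + 47 = 146
Per-species terms:
  p = 30/146 = 0.205479; p^2 = 0.205479^2 = 0.042222
  p = 20/146 = 0.136986; p^2 = 0.136986^2 = 0.018765
  p = 19/146 = 0.130137; p^2 = 0.130137^2 = 0.016936
  p = 30/146 = 0.205479; p^2 = 0.205479^2 = 0.042222
  p = 47/146 = 0.321918; p^2 = 0.321918^2 = 0.103631
sum(p^2) = 0.042222 + 0.018765 + 0.016936 + 0.042222 + 0.103631 = 0.223776
D = 1 - 0.223776 = 0.776224 ≈ 0.7762

0.7762


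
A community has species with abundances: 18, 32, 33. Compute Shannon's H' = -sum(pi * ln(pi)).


Total N = 18 + 32 + 33 = 83
Per-species terms:
  p = 18/83 = 0.216867; ln(p) = -1.528471; p*ln(p) = 0.216867 * (-1.528471) = -0.331475
  p = 32/83 = 0.385542; ln(p) = -0.953105; p*ln(p) = 0.385542 * (-0.953105) = -0.367462
  p = 33/83 = 0.397590; ln(p) = -0.922334; p*ln(p) = 0.397590 * (-0.922334) = -0.366711
sum(p*ln(p)) = (-0.331475) + (-0.367462) + (-0.366711) = -1.065648
H' = -(-1.065648) = 1.065648 ≈ 1.0656

1.0656


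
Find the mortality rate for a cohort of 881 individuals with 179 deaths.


Mortality rate = 179 / 881 = 0.203178 ≈ 0.2032

0.2032


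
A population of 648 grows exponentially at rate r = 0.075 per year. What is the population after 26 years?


r*t = 0.075 * 26 = 1.95
exp(1.95) = 7.02869
N = 648 * 7.02869 = 4554.59 ≈ 4555

4555


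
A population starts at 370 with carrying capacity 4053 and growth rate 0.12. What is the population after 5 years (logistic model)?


(K - N0)/N0 = (4053 - 370)/370 = 3683/370 = 9.95405
r*t = 0.12 * 5 = 0.6; exp(-0.6) = 0.548812
9.95405 * 0.548812 = 5.46290
1 + 5.46290 = 6.46290
N = 4053 / 6.46290 = 627.118 ≈ 627

627


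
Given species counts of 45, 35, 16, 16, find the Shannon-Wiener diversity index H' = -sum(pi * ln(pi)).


Total N = 45 + 35 + 16 + 16 = 112
Per-species terms:
  p = 45/112 = 0.401786; ln(p) = -0.911836; p*ln(p) = 0.401786 * (-0.911836) = -0.366363
  p = 35/112 = 0.312500; ln(p) = -1.163151; p*ln(p) = 0.312500 * (-1.163151) = -0.363485
  p = 16/112 = 0.142857; ln(p) = -1.945911; p*ln(p) = 0.142857 * (-1.945911) = -0.277987
  p = 16/112 = 0.142857; ln(p) = -1.945911; p*ln(p) = 0.142857 * (-1.945911) = -0.277987
sum(p*ln(p)) = (-0.366363) + (-0.363485) + (-0.277987) + (-0.277987) = -1.285822
H' = -(-1.285822) = 1.285822 ≈ 1.2858

1.2858


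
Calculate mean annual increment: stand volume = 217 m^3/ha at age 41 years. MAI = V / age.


MAI = 217 / 41 = 5.2927 ≈ 5.29 m^3/ha/yr

5.29 m^3/ha/yr


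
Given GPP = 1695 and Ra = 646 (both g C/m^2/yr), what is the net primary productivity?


NPP = GPP - Ra = 1695 - 646 = 1049 g C/m^2/yr

1049 g C/m^2/yr


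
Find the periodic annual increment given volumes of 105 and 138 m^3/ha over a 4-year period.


PAI = (V2 - V1) / period = (138 - 105) / 4 = 33 / 4 = 8.25 m^3/ha/yr

8.25 m^3/ha/yr


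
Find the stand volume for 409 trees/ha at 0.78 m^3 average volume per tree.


V_stand = 409 * 0.78 = 319.02 ≈ 319.0 m^3/ha

319.0 m^3/ha


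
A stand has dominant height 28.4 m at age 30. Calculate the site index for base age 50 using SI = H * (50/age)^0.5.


50/30 = 1.66667
(1.66667)^0.5 = 1.29100
SI = 28.4 * 1.29100 = 36.6644 ≈ 36.7 m

36.7 m


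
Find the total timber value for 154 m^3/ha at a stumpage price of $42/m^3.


Value = 154 * 42 = $6468/ha

$6468/ha


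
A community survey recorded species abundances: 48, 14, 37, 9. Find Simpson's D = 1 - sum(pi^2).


Total N = 48 + 14 + 37 + 9 = 108
Per-species terms:
  p = 48/108 = 0.444444; p^2 = 0.444444^2 = 0.197530
  p = 14/108 = 0.129630; p^2 = 0.129630^2 = 0.016804
  p = 37/108 = 0.342593; p^2 = 0.342593^2 = 0.117370
  p = 9/108 = 0.083333; p^2 = 0.083333^2 = 0.006944
sum(p^2) = 0.197530 + 0.016804 + 0.117370 + 0.006944 = 0.338648
D = 1 - 0.338648 = 0.661352 ≈ 0.6614

0.6614


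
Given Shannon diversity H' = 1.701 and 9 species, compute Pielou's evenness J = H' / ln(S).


ln(9) = 2.19722
J = H' / ln(S) = 1.701 / 2.19722 = 0.774160 ≈ 0.7742

0.7742


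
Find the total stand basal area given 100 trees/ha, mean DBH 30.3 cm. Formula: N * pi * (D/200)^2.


(D/200)^2 = (30.3/200)^2 = 0.1515^2 = 0.02295225
Individual BA = 3.141593 * 0.02295225 = 0.0721066 m^2
Stand BA = 100 * 0.0721066 = 7.21066 ≈ 7.21 m^2/ha

7.21 m^2/ha


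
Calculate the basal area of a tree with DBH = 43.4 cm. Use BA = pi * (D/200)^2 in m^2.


D/200 = 43.4/200 = 0.217 m
(D/200)^2 = 0.217^2 = 0.047089
BA = 3.141593 * 0.047089 = 0.147934 ≈ 0.1479 m^2

0.1479 m^2


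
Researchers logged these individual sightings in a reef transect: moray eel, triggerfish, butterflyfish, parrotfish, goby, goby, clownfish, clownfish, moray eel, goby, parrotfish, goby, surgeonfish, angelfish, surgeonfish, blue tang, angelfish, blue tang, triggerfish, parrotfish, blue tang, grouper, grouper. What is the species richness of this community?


Total individuals logged = 23
Distinct species (count of individuals): moray eel (2), triggerfish (2), butterflyfish (1), parrotfish (3), goby (4), clownfish (2), surgeonfish (2), angelfish (2), blue tang (3), grouper (2)
Species richness = number of distinct species = 10

10


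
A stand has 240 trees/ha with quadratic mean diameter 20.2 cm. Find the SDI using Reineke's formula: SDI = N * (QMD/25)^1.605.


QMD/25 = 20.2/25 = 0.808
(0.808)^1.605 = exp(1.605 * ln(0.808)) = exp(1.605 * (-0.213193)) = exp(-0.342175) = 0.710224
SDI = 240 * 0.710224 = 170.454 ≈ 170

170


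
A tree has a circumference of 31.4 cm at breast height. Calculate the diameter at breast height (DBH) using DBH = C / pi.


DBH = C / pi = 31.4 / 3.141593 = 9.99493 ≈ 9.99 cm

9.99 cm


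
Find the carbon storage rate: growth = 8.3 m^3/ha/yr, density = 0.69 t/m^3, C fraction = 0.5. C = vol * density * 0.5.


C = 8.3 * 0.69 * 0.5 = 2.8635 ≈ 2.86 t C/ha/yr

2.86 t C/ha/yr


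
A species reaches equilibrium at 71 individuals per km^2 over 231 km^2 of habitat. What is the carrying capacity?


K = 71 * 231 = 16401 individuals

16401 individuals


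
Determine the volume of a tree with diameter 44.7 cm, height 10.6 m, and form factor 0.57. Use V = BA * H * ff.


(D/200)^2 = (44.7/200)^2 = 0.2235^2 = 0.04995225
BA = 3.141593 * 0.04995225 = 0.156930 m^2
V = 0.156930 * 10.6 * 0.57 = 0.948171 ≈ 0.948 m^3

0.948 m^3


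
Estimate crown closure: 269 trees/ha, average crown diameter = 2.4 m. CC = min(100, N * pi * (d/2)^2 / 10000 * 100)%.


(d/2)^2 = (2.4/2)^2 = 1.2^2 = 1.44
Crown area = 3.141593 * 1.44 = 4.52389 m^2
N * area / 10000 * 100 = 269 * 4.52389 / 10000 * 100 = 12.1693
CC = min(100, 12.1693) = 12.1693 ≈ 12.2%

12.2%


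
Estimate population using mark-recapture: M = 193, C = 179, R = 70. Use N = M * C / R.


N = M * C / R = 193 * 179 / 70 = 34547 / 70 = 493.53 ≈ 494

494 individuals


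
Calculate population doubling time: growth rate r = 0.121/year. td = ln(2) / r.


td = ln(2) / 0.121 = 0.693147 / 0.121 = 5.72849 ≈ 5.7 years

5.7 years


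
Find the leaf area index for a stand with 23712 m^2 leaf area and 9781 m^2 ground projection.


LAI = 23712 / 9781 = 2.4243 ≈ 2.42

2.42


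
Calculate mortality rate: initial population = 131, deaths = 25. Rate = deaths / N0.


Mortality rate = 25 / 131 = 0.190840 ≈ 0.1908

0.1908


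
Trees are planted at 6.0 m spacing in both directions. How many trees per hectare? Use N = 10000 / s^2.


N = 10000 / 6.0^2 = 10000 / 36 = 277.778 ≈ 278 trees/ha

278 trees/ha


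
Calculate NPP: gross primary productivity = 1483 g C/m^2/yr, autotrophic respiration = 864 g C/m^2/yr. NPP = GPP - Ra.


NPP = GPP - Ra = 1483 - 864 = 619 g C/m^2/yr

619 g C/m^2/yr


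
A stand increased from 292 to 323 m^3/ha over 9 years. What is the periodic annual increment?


PAI = (V2 - V1) / period = (323 - 292) / 9 = 31 / 9 = 3.4444 ≈ 3.44 m^3/ha/yr

3.44 m^3/ha/yr


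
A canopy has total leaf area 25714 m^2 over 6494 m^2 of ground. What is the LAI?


LAI = 25714 / 6494 = 3.9597 ≈ 3.96

3.96


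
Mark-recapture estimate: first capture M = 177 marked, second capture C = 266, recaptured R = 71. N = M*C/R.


N = M * C / R = 177 * 266 / 71 = 47082 / 71 = 663.13 ≈ 663

663 individuals
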